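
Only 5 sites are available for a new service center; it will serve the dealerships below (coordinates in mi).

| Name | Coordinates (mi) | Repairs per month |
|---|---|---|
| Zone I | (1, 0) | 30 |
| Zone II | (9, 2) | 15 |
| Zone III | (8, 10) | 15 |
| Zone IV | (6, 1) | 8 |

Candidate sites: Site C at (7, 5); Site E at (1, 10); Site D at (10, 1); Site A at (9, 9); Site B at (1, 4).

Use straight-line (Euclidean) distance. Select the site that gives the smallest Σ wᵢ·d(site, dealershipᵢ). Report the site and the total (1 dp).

Site C, total 397.9 mi

Total weighted distance at each candidate:
  Site C (7, 5): total = 397.9
  Site E (1, 10): total = 657.1
  Site D (10, 1): total = 463.2
  Site A (9, 9): total = 555.8
  Site B (1, 4): total = 428.6
Minimum is at Site C with total 397.9 mi.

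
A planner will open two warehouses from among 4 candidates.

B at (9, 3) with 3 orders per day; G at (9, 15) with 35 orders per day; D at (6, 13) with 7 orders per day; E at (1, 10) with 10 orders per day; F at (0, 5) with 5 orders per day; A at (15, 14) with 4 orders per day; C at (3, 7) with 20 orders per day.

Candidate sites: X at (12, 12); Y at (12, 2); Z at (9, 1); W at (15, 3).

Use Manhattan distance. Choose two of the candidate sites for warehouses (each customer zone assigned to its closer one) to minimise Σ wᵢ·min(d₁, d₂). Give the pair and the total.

Evaluate every pair (each demand assigned to the nearer of the two):
  {X, Z}: total = 720
  {X, Y}: total = 776
  {X, W}: total = 792
  {Z, W}: total = 1120
  {Y, Z}: total = 1136
  {Y, W}: total = 1280
Best pair: {X, Z} with total 720.

{X, Z}, total 720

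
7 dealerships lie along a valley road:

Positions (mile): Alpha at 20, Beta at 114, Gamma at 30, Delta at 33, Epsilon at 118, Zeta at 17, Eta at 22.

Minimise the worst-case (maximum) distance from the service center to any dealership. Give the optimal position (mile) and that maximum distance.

The 1-center on a line is the midpoint of the two extreme points: leftmost at 17, rightmost at 118.
Optimal location = (17 + 118)/2 = 67.5; maximum distance = (118 − 17)/2 = 50.5.

location 67.5, max distance 50.5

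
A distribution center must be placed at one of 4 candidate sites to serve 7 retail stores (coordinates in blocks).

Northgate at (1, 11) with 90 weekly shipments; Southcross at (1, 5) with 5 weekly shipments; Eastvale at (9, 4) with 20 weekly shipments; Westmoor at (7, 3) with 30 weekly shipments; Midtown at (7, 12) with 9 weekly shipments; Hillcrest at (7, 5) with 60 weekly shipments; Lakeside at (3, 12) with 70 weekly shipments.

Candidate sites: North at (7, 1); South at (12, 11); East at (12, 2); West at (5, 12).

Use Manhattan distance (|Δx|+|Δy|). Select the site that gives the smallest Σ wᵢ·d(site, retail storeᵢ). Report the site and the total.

Total weighted distance at each candidate:
  North (7, 1): total = 3039
  South (12, 11): total = 3079
  East (12, 2): total = 4095
  West (5, 12): total = 1773
Minimum is at West with total 1773 blocks.

West, total 1773 blocks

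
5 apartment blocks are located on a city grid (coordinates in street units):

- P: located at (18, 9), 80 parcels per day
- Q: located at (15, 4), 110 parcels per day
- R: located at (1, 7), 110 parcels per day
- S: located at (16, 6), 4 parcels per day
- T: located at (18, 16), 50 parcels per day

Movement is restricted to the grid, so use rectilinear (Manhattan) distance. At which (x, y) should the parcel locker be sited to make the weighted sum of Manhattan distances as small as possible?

(15, 7)

Manhattan distance separates: Σwᵢ(|x−xᵢ|+|y−yᵢ|) = Σwᵢ|x−xᵢ| + Σwᵢ|y−yᵢ|, so x and y are optimised independently as 1-D weighted medians.
Total weight W = 354; half = 177.
x-coordinate, sorted with cumulative weight:
  x=1 (R, w=110) cum 110
  x=15 (Q, w=110) cum 220  ← median
  x=16 (S, w=4) cum 224
  x=18 (P, w=80) cum 304
  x=18 (T, w=50) cum 354
⇒ x* = 15
y-coordinate, sorted with cumulative weight:
  y=4 (Q, w=110) cum 110
  y=6 (S, w=4) cum 114
  y=7 (R, w=110) cum 224  ← median
  y=9 (P, w=80) cum 304
  y=16 (T, w=50) cum 354
⇒ y* = 7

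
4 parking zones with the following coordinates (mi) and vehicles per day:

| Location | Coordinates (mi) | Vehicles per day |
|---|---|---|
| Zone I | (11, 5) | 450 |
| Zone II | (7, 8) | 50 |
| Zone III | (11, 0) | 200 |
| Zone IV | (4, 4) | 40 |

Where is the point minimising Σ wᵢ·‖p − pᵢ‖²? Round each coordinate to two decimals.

The minimiser of Σwᵢ‖p−pᵢ‖² is the weighted centroid p* = (Σwᵢpᵢ)/(Σwᵢ).
Σwᵢ = 740.
Σwᵢxᵢ = 450·11 + 50·7 + 200·11 + 40·4 = 7660.
Σwᵢyᵢ = 450·5 + 50·8 + 200·0 + 40·4 = 2810.
x* = 7660/740 = 10.35, y* = 2810/740 = 3.80.

(10.35, 3.80)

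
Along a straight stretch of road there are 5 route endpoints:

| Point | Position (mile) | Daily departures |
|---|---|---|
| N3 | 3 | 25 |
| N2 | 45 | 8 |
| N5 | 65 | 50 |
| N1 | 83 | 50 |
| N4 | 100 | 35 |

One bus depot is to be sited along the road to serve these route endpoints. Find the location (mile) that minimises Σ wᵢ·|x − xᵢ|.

For a sum of weighted absolute distances on a line, the optimum is the weighted median (not the mean). Total weight W = 168; half-weight = 84.
Sort by position and accumulate weight:
  mile 3 (N3, w=25) → cum 25
  mile 45 (N2, w=8) → cum 33
  mile 65 (N5, w=50) → cum 83
  mile 83 (N1, w=50) → cum 133  ≥ 84 → median here
  mile 100 (N4, w=35) → cum 168
Optimal location: mile 83.

x = 83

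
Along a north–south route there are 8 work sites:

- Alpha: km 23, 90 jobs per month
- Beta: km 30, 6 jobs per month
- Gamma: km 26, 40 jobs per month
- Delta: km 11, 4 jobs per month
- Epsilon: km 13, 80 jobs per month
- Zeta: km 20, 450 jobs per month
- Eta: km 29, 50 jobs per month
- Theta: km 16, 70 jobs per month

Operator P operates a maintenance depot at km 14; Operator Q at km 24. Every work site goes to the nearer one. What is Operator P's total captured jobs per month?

154

The indifferent point is the midpoint (14+24)/2 = 19; work sites left of it (closer to Operator P at 14) go to Operator P, those right go to Operator Q.
  Delta at 11 (w=4) → Operator P
  Epsilon at 13 (w=80) → Operator P
  Theta at 16 (w=70) → Operator P
  Zeta at 20 (w=450) → Operator Q
  Alpha at 23 (w=90) → Operator Q
  Gamma at 26 (w=40) → Operator Q
  Eta at 29 (w=50) → Operator Q
  Beta at 30 (w=6) → Operator Q
Operator P captures 154; Operator Q captures 636.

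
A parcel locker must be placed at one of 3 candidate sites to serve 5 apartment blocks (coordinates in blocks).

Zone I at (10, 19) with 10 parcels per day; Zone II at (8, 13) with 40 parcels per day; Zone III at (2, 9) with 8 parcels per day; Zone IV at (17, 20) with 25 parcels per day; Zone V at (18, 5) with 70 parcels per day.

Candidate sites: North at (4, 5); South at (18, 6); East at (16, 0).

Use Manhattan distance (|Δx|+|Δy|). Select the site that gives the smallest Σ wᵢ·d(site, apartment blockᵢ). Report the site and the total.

Total weighted distance at each candidate:
  North (4, 5): total = 2408
  South (18, 6): total = 1487
  East (16, 0): total = 2289
Minimum is at South with total 1487 blocks.

South, total 1487 blocks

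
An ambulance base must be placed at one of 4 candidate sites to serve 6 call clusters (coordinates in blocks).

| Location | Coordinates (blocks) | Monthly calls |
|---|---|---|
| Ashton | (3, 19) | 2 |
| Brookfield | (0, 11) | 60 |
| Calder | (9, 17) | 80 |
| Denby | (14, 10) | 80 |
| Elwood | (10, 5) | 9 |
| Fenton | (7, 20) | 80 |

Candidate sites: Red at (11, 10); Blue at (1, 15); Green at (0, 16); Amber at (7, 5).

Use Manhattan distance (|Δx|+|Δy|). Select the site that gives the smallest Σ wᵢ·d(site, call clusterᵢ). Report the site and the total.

Total weighted distance at each candidate:
  Red (11, 10): total = 2888
  Blue (1, 15): total = 3603
  Green (0, 16): total = 3781
  Amber (7, 5): total = 4123
Minimum is at Red with total 2888 blocks.

Red, total 2888 blocks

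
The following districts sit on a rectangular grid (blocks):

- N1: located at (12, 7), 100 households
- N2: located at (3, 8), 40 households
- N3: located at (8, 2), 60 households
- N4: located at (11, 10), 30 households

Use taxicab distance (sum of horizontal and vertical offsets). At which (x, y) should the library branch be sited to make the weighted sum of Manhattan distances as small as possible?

Manhattan distance separates: Σwᵢ(|x−xᵢ|+|y−yᵢ|) = Σwᵢ|x−xᵢ| + Σwᵢ|y−yᵢ|, so x and y are optimised independently as 1-D weighted medians.
Total weight W = 230; half = 115.
x-coordinate, sorted with cumulative weight:
  x=3 (N2, w=40) cum 40
  x=8 (N3, w=60) cum 100
  x=11 (N4, w=30) cum 130  ← median
  x=12 (N1, w=100) cum 230
⇒ x* = 11
y-coordinate, sorted with cumulative weight:
  y=2 (N3, w=60) cum 60
  y=7 (N1, w=100) cum 160  ← median
  y=8 (N2, w=40) cum 200
  y=10 (N4, w=30) cum 230
⇒ y* = 7

(11, 7)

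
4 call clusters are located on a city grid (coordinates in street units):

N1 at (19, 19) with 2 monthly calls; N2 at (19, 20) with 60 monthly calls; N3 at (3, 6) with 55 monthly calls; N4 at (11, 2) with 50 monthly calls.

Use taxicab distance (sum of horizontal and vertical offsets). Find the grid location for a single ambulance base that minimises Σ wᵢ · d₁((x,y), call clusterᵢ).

(11, 6)

Manhattan distance separates: Σwᵢ(|x−xᵢ|+|y−yᵢ|) = Σwᵢ|x−xᵢ| + Σwᵢ|y−yᵢ|, so x and y are optimised independently as 1-D weighted medians.
Total weight W = 167; half = 83.5.
x-coordinate, sorted with cumulative weight:
  x=3 (N3, w=55) cum 55
  x=11 (N4, w=50) cum 105  ← median
  x=19 (N1, w=2) cum 107
  x=19 (N2, w=60) cum 167
⇒ x* = 11
y-coordinate, sorted with cumulative weight:
  y=2 (N4, w=50) cum 50
  y=6 (N3, w=55) cum 105  ← median
  y=19 (N1, w=2) cum 107
  y=20 (N2, w=60) cum 167
⇒ y* = 6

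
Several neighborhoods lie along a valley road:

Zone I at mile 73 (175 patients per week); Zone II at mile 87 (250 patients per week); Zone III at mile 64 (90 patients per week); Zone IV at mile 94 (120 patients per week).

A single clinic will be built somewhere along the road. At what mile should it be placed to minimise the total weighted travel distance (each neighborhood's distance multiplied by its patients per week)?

For a sum of weighted absolute distances on a line, the optimum is the weighted median (not the mean). Total weight W = 635; half-weight = 317.5.
Sort by position and accumulate weight:
  mile 64 (Zone III, w=90) → cum 90
  mile 73 (Zone I, w=175) → cum 265
  mile 87 (Zone II, w=250) → cum 515  ≥ 317.5 → median here
  mile 94 (Zone IV, w=120) → cum 635
Optimal location: mile 87.

x = 87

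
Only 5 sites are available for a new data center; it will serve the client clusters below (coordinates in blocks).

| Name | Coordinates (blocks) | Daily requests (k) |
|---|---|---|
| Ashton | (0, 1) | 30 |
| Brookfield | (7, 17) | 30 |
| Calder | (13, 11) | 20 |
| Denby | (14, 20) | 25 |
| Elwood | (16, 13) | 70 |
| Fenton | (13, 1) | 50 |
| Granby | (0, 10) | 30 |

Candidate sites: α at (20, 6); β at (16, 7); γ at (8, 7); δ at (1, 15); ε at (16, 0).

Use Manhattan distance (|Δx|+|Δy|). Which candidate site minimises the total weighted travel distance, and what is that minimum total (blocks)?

β, total 3185 blocks

Total weighted distance at each candidate:
  α (20, 6): total = 4300
  β (16, 7): total = 3185
  γ (8, 7): total = 3265
  δ (1, 15): total = 4130
  ε (16, 0): total = 4010
Minimum is at β with total 3185 blocks.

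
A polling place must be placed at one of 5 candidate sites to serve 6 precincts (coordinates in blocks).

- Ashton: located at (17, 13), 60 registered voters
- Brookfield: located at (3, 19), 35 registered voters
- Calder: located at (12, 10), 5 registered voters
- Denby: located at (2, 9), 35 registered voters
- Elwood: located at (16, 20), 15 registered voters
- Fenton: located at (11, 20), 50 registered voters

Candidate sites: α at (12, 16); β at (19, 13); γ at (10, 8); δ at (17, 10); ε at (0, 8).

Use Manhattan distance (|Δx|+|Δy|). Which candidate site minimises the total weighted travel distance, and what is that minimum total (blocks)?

Total weighted distance at each candidate:
  α (12, 16): total = 1895
  β (19, 13): total = 2575
  γ (10, 8): total = 2605
  δ (17, 10): total = 2535
  ε (0, 8): total = 3555
Minimum is at α with total 1895 blocks.

α, total 1895 blocks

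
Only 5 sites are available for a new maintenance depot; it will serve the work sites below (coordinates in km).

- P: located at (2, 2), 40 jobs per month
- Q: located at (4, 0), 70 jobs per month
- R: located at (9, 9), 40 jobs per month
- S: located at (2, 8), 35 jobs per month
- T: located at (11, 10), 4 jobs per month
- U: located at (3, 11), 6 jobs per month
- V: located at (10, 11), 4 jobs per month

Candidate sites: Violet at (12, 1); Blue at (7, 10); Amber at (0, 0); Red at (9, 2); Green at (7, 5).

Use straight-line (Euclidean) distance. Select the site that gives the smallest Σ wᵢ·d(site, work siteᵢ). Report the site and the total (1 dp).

Total weighted distance at each candidate:
  Violet (12, 1): total = 1893.1
  Blue (7, 10): total = 1439.5
  Amber (0, 0): total = 1378.2
  Red (9, 2): total = 1393.8
  Green (7, 5): total = 1120.1
Minimum is at Green with total 1120.1 km.

Green, total 1120.1 km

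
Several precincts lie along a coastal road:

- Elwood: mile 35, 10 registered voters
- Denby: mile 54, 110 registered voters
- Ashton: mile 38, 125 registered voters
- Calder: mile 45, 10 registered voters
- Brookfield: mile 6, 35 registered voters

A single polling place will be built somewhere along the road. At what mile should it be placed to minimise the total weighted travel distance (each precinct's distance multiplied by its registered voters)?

For a sum of weighted absolute distances on a line, the optimum is the weighted median (not the mean). Total weight W = 290; half-weight = 145.
Sort by position and accumulate weight:
  mile 6 (Brookfield, w=35) → cum 35
  mile 35 (Elwood, w=10) → cum 45
  mile 38 (Ashton, w=125) → cum 170  ≥ 145 → median here
  mile 45 (Calder, w=10) → cum 180
  mile 54 (Denby, w=110) → cum 290
Optimal location: mile 38.

x = 38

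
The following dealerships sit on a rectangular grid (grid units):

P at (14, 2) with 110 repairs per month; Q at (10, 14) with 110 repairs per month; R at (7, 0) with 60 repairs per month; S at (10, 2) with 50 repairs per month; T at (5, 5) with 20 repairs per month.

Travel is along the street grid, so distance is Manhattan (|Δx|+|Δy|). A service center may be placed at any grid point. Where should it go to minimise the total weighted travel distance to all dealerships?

(10, 2)

Manhattan distance separates: Σwᵢ(|x−xᵢ|+|y−yᵢ|) = Σwᵢ|x−xᵢ| + Σwᵢ|y−yᵢ|, so x and y are optimised independently as 1-D weighted medians.
Total weight W = 350; half = 175.
x-coordinate, sorted with cumulative weight:
  x=5 (T, w=20) cum 20
  x=7 (R, w=60) cum 80
  x=10 (Q, w=110) cum 190  ← median
  x=10 (S, w=50) cum 240
  x=14 (P, w=110) cum 350
⇒ x* = 10
y-coordinate, sorted with cumulative weight:
  y=0 (R, w=60) cum 60
  y=2 (P, w=110) cum 170
  y=2 (S, w=50) cum 220  ← median
  y=5 (T, w=20) cum 240
  y=14 (Q, w=110) cum 350
⇒ y* = 2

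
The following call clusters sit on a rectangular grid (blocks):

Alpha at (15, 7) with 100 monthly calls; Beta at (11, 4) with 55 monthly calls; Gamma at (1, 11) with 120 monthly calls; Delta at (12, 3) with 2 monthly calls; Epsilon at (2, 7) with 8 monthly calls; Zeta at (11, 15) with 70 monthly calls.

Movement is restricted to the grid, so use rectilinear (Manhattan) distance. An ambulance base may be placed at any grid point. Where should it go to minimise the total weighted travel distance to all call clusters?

Manhattan distance separates: Σwᵢ(|x−xᵢ|+|y−yᵢ|) = Σwᵢ|x−xᵢ| + Σwᵢ|y−yᵢ|, so x and y are optimised independently as 1-D weighted medians.
Total weight W = 355; half = 177.5.
x-coordinate, sorted with cumulative weight:
  x=1 (Gamma, w=120) cum 120
  x=2 (Epsilon, w=8) cum 128
  x=11 (Beta, w=55) cum 183  ← median
  x=11 (Zeta, w=70) cum 253
  x=12 (Delta, w=2) cum 255
  x=15 (Alpha, w=100) cum 355
⇒ x* = 11
y-coordinate, sorted with cumulative weight:
  y=3 (Delta, w=2) cum 2
  y=4 (Beta, w=55) cum 57
  y=7 (Alpha, w=100) cum 157
  y=7 (Epsilon, w=8) cum 165
  y=11 (Gamma, w=120) cum 285  ← median
  y=15 (Zeta, w=70) cum 355
⇒ y* = 11

(11, 11)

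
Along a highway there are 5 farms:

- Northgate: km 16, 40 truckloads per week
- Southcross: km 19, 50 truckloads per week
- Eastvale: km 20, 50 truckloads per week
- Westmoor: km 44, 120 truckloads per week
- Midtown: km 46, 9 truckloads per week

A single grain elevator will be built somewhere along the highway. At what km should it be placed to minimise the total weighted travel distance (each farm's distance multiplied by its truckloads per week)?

x = 20

For a sum of weighted absolute distances on a line, the optimum is the weighted median (not the mean). Total weight W = 269; half-weight = 134.5.
Sort by position and accumulate weight:
  km 16 (Northgate, w=40) → cum 40
  km 19 (Southcross, w=50) → cum 90
  km 20 (Eastvale, w=50) → cum 140  ≥ 134.5 → median here
  km 44 (Westmoor, w=120) → cum 260
  km 46 (Midtown, w=9) → cum 269
Optimal location: km 20.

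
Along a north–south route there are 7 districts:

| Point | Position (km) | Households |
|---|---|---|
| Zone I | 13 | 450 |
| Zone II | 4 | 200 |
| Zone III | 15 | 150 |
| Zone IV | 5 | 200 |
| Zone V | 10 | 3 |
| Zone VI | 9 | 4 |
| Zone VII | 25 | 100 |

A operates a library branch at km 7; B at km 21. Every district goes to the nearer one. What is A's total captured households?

The indifferent point is the midpoint (7+21)/2 = 14; districts left of it (closer to A at 7) go to A, those right go to B.
  Zone II at 4 (w=200) → A
  Zone IV at 5 (w=200) → A
  Zone VI at 9 (w=4) → A
  Zone V at 10 (w=3) → A
  Zone I at 13 (w=450) → A
  Zone III at 15 (w=150) → B
  Zone VII at 25 (w=100) → B
A captures 857; B captures 250.

857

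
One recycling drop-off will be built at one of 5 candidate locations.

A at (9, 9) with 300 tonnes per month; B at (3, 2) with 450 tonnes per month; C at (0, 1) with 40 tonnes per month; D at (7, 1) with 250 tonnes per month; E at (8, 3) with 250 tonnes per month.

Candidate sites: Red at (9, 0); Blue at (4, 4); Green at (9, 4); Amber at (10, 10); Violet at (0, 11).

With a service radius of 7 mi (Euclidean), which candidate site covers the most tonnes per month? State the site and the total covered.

Green, covering 1250

Coverage radius r = 7 mi; a point is covered iff (Δx)²+(Δy)² ≤ 7² = 49.
  Red (9, 0): covers {B, D, E} → 950
  Blue (4, 4): covers {B, C, D, E} → 990
  Green (9, 4): covers {A, B, D, E} → 1250
  Amber (10, 10): covers {A} → 300
  Violet (0, 11): covers {none} → 0
Maximum coverage at Green: 1250 tonnes per month.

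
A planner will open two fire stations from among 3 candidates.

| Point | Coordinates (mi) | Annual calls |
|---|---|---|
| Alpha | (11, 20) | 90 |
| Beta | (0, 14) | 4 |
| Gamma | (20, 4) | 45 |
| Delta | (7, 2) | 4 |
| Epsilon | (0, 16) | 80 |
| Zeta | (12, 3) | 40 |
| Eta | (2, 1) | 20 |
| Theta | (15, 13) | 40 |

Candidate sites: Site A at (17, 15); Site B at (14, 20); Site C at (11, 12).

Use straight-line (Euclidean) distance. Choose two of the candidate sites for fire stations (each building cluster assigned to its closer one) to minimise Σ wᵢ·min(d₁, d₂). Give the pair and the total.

Evaluate every pair (each demand assigned to the nearer of the two):
  {Site B, Site C}: total = 2647.4
  {Site A, Site C}: total = 2999.8
  {Site A, Site B}: total = 3117.9
Best pair: {Site B, Site C} with total 2647.4.

{Site B, Site C}, total 2647.4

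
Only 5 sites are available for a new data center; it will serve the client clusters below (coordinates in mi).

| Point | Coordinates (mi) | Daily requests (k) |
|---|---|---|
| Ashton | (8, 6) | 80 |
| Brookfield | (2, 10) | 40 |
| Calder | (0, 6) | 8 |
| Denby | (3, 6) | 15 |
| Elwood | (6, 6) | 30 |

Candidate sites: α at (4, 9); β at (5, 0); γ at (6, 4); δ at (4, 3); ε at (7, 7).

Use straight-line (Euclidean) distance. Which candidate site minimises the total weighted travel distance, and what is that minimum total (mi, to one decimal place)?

Total weighted distance at each candidate:
  α (4, 9): total = 685.0
  β (5, 0): total = 1294.1
  γ (6, 4): total = 679.4
  δ (4, 3): total = 886.8
  ε (7, 7): total = 507.2
Minimum is at ε with total 507.2 mi.

ε, total 507.2 mi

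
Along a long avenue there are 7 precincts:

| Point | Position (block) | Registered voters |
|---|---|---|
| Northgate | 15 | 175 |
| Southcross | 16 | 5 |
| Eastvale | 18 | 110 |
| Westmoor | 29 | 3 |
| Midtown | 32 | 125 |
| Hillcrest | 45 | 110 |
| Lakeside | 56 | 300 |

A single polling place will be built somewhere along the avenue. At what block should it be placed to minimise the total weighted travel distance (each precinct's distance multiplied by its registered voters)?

x = 32

For a sum of weighted absolute distances on a line, the optimum is the weighted median (not the mean). Total weight W = 828; half-weight = 414.
Sort by position and accumulate weight:
  block 15 (Northgate, w=175) → cum 175
  block 16 (Southcross, w=5) → cum 180
  block 18 (Eastvale, w=110) → cum 290
  block 29 (Westmoor, w=3) → cum 293
  block 32 (Midtown, w=125) → cum 418  ≥ 414 → median here
  block 45 (Hillcrest, w=110) → cum 528
  block 56 (Lakeside, w=300) → cum 828
Optimal location: block 32.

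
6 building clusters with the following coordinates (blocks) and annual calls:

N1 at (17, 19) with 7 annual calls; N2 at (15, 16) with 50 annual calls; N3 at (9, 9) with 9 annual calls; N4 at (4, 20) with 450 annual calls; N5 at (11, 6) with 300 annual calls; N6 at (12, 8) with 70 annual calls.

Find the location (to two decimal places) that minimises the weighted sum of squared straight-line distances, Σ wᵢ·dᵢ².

The minimiser of Σwᵢ‖p−pᵢ‖² is the weighted centroid p* = (Σwᵢpᵢ)/(Σwᵢ).
Σwᵢ = 886.
Σwᵢxᵢ = 7·17 + 50·15 + 9·9 + 450·4 + 300·11 + 70·12 = 6890.
Σwᵢyᵢ = 7·19 + 50·16 + 9·9 + 450·20 + 300·6 + 70·8 = 12374.
x* = 6890/886 = 7.78, y* = 12374/886 = 13.97.

(7.78, 13.97)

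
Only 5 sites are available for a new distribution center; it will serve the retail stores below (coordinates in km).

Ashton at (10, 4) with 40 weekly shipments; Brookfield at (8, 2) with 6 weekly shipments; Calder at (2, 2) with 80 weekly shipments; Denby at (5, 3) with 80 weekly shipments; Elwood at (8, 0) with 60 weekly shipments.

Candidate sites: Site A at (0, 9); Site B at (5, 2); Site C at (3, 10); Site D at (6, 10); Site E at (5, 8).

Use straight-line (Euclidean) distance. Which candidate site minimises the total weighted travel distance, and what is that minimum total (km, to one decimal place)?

Site B, total 769.7 km

Total weighted distance at each candidate:
  Site A (0, 9): total = 2440.7
  Site B (5, 2): total = 769.7
  Site C (3, 10): total = 2323.6
  Site D (6, 10): total = 2231.0
  Site E (5, 8): total = 1745.7
Minimum is at Site B with total 769.7 km.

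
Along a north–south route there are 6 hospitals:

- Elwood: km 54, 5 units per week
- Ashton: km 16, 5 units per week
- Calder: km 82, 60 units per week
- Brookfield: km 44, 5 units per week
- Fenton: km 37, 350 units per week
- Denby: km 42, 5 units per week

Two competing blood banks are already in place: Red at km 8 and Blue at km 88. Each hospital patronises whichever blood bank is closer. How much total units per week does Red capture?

365

The indifferent point is the midpoint (8+88)/2 = 48; hospitals left of it (closer to Red at 8) go to Red, those right go to Blue.
  Ashton at 16 (w=5) → Red
  Fenton at 37 (w=350) → Red
  Denby at 42 (w=5) → Red
  Brookfield at 44 (w=5) → Red
  Elwood at 54 (w=5) → Blue
  Calder at 82 (w=60) → Blue
Red captures 365; Blue captures 65.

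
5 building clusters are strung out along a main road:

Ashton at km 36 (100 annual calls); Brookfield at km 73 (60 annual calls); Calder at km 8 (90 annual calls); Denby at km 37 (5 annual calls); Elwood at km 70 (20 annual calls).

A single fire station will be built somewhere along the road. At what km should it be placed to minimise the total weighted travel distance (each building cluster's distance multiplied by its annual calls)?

For a sum of weighted absolute distances on a line, the optimum is the weighted median (not the mean). Total weight W = 275; half-weight = 137.5.
Sort by position and accumulate weight:
  km 8 (Calder, w=90) → cum 90
  km 36 (Ashton, w=100) → cum 190  ≥ 137.5 → median here
  km 37 (Denby, w=5) → cum 195
  km 70 (Elwood, w=20) → cum 215
  km 73 (Brookfield, w=60) → cum 275
Optimal location: km 36.

x = 36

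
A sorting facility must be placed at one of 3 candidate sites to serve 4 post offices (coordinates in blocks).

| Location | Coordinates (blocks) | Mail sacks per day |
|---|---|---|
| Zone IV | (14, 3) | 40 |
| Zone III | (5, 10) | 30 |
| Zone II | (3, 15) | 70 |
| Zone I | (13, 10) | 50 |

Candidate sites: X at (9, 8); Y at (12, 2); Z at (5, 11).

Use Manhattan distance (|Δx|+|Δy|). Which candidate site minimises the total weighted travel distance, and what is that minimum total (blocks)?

Z, total 1580 blocks

Total weighted distance at each candidate:
  X (9, 8): total = 1790
  Y (12, 2): total = 2560
  Z (5, 11): total = 1580
Minimum is at Z with total 1580 blocks.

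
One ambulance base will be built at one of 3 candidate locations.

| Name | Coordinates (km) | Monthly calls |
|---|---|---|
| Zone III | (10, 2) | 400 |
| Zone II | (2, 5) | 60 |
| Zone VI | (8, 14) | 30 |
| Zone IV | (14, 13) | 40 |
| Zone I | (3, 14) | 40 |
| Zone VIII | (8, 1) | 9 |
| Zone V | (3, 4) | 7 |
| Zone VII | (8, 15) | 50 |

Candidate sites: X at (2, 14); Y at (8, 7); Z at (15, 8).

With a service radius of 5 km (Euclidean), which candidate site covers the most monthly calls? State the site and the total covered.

X, covering 40

Coverage radius r = 5 km; a point is covered iff (Δx)²+(Δy)² ≤ 5² = 25.
  X (2, 14): covers {Zone I} → 40
  Y (8, 7): covers {none} → 0
  Z (15, 8): covers {none} → 0
Maximum coverage at X: 40 monthly calls.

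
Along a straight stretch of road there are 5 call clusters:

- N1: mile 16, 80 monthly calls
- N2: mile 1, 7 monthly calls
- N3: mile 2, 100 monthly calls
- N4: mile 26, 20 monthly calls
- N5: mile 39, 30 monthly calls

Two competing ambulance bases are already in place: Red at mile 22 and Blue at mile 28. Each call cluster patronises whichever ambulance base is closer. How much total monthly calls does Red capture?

187

The indifferent point is the midpoint (22+28)/2 = 25; call clusters left of it (closer to Red at 22) go to Red, those right go to Blue.
  N2 at 1 (w=7) → Red
  N3 at 2 (w=100) → Red
  N1 at 16 (w=80) → Red
  N4 at 26 (w=20) → Blue
  N5 at 39 (w=30) → Blue
Red captures 187; Blue captures 50.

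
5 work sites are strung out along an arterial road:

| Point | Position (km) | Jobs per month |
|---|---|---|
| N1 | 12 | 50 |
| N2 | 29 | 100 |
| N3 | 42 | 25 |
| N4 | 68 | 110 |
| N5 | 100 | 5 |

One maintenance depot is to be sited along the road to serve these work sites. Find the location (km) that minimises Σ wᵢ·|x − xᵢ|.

For a sum of weighted absolute distances on a line, the optimum is the weighted median (not the mean). Total weight W = 290; half-weight = 145.
Sort by position and accumulate weight:
  km 12 (N1, w=50) → cum 50
  km 29 (N2, w=100) → cum 150  ≥ 145 → median here
  km 42 (N3, w=25) → cum 175
  km 68 (N4, w=110) → cum 285
  km 100 (N5, w=5) → cum 290
Optimal location: km 29.

x = 29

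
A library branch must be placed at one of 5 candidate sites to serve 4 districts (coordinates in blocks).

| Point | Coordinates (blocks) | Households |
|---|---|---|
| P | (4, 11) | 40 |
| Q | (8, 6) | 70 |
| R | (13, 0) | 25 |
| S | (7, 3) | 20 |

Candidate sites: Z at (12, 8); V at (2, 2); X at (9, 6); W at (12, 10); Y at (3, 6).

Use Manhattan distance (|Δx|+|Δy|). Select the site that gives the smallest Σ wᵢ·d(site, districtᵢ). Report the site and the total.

Total weighted distance at each candidate:
  Z (12, 8): total = 1285
  V (2, 2): total = 1585
  X (9, 6): total = 820
  W (12, 10): total = 1435
  Y (3, 6): total = 1130
Minimum is at X with total 820 blocks.

X, total 820 blocks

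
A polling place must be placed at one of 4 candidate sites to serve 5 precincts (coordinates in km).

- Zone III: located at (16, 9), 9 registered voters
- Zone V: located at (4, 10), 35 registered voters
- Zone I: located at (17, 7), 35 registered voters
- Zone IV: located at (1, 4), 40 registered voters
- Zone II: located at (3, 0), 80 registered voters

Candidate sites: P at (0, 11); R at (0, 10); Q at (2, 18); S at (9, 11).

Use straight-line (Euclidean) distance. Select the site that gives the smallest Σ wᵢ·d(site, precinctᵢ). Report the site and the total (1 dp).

Total weighted distance at each candidate:
  P (0, 11): total = 2095.7
  R (0, 10): total = 1967.0
  Q (2, 18): total = 3093.1
  S (9, 11): total = 1984.6
Minimum is at R with total 1967.0 km.

R, total 1967.0 km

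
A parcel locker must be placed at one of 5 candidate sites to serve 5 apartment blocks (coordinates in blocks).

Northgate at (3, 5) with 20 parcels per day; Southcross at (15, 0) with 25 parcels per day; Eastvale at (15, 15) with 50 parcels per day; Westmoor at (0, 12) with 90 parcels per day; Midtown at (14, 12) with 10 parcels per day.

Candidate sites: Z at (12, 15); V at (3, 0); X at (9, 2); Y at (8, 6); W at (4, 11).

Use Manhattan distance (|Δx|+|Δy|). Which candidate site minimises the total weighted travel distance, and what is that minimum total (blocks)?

W, total 2000 blocks

Total weighted distance at each candidate:
  Z (12, 15): total = 2380
  V (3, 0): total = 3330
  X (9, 2): total = 3190
  Y (8, 6): total = 2625
  W (4, 11): total = 2000
Minimum is at W with total 2000 blocks.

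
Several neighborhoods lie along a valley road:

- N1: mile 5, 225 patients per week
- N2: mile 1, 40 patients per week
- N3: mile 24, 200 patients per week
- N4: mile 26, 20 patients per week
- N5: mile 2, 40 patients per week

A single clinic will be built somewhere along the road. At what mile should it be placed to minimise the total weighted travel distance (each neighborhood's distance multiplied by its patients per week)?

For a sum of weighted absolute distances on a line, the optimum is the weighted median (not the mean). Total weight W = 525; half-weight = 262.5.
Sort by position and accumulate weight:
  mile 1 (N2, w=40) → cum 40
  mile 2 (N5, w=40) → cum 80
  mile 5 (N1, w=225) → cum 305  ≥ 262.5 → median here
  mile 24 (N3, w=200) → cum 505
  mile 26 (N4, w=20) → cum 525
Optimal location: mile 5.

x = 5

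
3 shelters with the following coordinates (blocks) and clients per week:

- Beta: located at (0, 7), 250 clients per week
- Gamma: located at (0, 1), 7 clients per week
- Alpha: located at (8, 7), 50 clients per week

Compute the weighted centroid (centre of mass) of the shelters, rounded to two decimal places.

(1.30, 6.86)

The minimiser of Σwᵢ‖p−pᵢ‖² is the weighted centroid p* = (Σwᵢpᵢ)/(Σwᵢ).
Σwᵢ = 307.
Σwᵢxᵢ = 250·0 + 7·0 + 50·8 = 400.
Σwᵢyᵢ = 250·7 + 7·1 + 50·7 = 2107.
x* = 400/307 = 1.30, y* = 2107/307 = 6.86.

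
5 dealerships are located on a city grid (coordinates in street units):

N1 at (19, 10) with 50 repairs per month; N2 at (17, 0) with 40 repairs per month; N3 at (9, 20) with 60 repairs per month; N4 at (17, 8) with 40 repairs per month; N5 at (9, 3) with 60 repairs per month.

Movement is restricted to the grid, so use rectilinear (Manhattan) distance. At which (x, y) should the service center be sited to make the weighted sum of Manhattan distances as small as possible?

(17, 8)

Manhattan distance separates: Σwᵢ(|x−xᵢ|+|y−yᵢ|) = Σwᵢ|x−xᵢ| + Σwᵢ|y−yᵢ|, so x and y are optimised independently as 1-D weighted medians.
Total weight W = 250; half = 125.
x-coordinate, sorted with cumulative weight:
  x=9 (N3, w=60) cum 60
  x=9 (N5, w=60) cum 120
  x=17 (N2, w=40) cum 160  ← median
  x=17 (N4, w=40) cum 200
  x=19 (N1, w=50) cum 250
⇒ x* = 17
y-coordinate, sorted with cumulative weight:
  y=0 (N2, w=40) cum 40
  y=3 (N5, w=60) cum 100
  y=8 (N4, w=40) cum 140  ← median
  y=10 (N1, w=50) cum 190
  y=20 (N3, w=60) cum 250
⇒ y* = 8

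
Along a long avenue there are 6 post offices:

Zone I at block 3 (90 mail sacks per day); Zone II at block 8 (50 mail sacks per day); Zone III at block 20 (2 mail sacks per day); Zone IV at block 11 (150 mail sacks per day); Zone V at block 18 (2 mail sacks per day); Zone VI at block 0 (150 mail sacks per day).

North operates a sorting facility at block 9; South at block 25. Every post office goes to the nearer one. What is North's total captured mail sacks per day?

440

The indifferent point is the midpoint (9+25)/2 = 17; post offices left of it (closer to North at 9) go to North, those right go to South.
  Zone VI at 0 (w=150) → North
  Zone I at 3 (w=90) → North
  Zone II at 8 (w=50) → North
  Zone IV at 11 (w=150) → North
  Zone V at 18 (w=2) → South
  Zone III at 20 (w=2) → South
North captures 440; South captures 4.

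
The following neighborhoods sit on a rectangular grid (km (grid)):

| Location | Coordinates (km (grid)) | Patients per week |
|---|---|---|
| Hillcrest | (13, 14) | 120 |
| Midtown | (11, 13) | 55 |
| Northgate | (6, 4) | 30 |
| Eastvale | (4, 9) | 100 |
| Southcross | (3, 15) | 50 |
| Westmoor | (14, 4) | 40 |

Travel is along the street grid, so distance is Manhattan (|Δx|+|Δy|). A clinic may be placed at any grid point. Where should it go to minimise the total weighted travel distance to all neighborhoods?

(11, 13)

Manhattan distance separates: Σwᵢ(|x−xᵢ|+|y−yᵢ|) = Σwᵢ|x−xᵢ| + Σwᵢ|y−yᵢ|, so x and y are optimised independently as 1-D weighted medians.
Total weight W = 395; half = 197.5.
x-coordinate, sorted with cumulative weight:
  x=3 (Southcross, w=50) cum 50
  x=4 (Eastvale, w=100) cum 150
  x=6 (Northgate, w=30) cum 180
  x=11 (Midtown, w=55) cum 235  ← median
  x=13 (Hillcrest, w=120) cum 355
  x=14 (Westmoor, w=40) cum 395
⇒ x* = 11
y-coordinate, sorted with cumulative weight:
  y=4 (Northgate, w=30) cum 30
  y=4 (Westmoor, w=40) cum 70
  y=9 (Eastvale, w=100) cum 170
  y=13 (Midtown, w=55) cum 225  ← median
  y=14 (Hillcrest, w=120) cum 345
  y=15 (Southcross, w=50) cum 395
⇒ y* = 13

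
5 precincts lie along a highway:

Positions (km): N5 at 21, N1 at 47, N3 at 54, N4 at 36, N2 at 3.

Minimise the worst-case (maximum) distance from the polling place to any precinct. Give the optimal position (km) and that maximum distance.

location 28.5, max distance 25.5

The 1-center on a line is the midpoint of the two extreme points: leftmost at 3, rightmost at 54.
Optimal location = (3 + 54)/2 = 28.5; maximum distance = (54 − 3)/2 = 25.5.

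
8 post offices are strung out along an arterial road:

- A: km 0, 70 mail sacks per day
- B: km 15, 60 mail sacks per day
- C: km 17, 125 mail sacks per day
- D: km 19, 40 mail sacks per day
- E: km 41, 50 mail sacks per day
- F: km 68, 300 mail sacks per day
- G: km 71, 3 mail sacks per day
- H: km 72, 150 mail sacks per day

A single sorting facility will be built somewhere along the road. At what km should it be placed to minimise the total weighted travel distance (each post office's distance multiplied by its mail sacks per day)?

x = 68

For a sum of weighted absolute distances on a line, the optimum is the weighted median (not the mean). Total weight W = 798; half-weight = 399.
Sort by position and accumulate weight:
  km 0 (A, w=70) → cum 70
  km 15 (B, w=60) → cum 130
  km 17 (C, w=125) → cum 255
  km 19 (D, w=40) → cum 295
  km 41 (E, w=50) → cum 345
  km 68 (F, w=300) → cum 645  ≥ 399 → median here
  km 71 (G, w=3) → cum 648
  km 72 (H, w=150) → cum 798
Optimal location: km 68.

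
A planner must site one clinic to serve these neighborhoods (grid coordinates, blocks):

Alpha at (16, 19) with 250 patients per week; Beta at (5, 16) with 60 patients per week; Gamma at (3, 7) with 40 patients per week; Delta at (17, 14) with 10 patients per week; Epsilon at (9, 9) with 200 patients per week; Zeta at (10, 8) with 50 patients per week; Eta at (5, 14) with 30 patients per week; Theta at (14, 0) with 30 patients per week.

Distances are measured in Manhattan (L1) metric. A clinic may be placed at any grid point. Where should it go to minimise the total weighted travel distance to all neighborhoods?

Manhattan distance separates: Σwᵢ(|x−xᵢ|+|y−yᵢ|) = Σwᵢ|x−xᵢ| + Σwᵢ|y−yᵢ|, so x and y are optimised independently as 1-D weighted medians.
Total weight W = 670; half = 335.
x-coordinate, sorted with cumulative weight:
  x=3 (Gamma, w=40) cum 40
  x=5 (Beta, w=60) cum 100
  x=5 (Eta, w=30) cum 130
  x=9 (Epsilon, w=200) cum 330
  x=10 (Zeta, w=50) cum 380  ← median
  x=14 (Theta, w=30) cum 410
  x=16 (Alpha, w=250) cum 660
  x=17 (Delta, w=10) cum 670
⇒ x* = 10
y-coordinate, sorted with cumulative weight:
  y=0 (Theta, w=30) cum 30
  y=7 (Gamma, w=40) cum 70
  y=8 (Zeta, w=50) cum 120
  y=9 (Epsilon, w=200) cum 320
  y=14 (Delta, w=10) cum 330
  y=14 (Eta, w=30) cum 360  ← median
  y=16 (Beta, w=60) cum 420
  y=19 (Alpha, w=250) cum 670
⇒ y* = 14

(10, 14)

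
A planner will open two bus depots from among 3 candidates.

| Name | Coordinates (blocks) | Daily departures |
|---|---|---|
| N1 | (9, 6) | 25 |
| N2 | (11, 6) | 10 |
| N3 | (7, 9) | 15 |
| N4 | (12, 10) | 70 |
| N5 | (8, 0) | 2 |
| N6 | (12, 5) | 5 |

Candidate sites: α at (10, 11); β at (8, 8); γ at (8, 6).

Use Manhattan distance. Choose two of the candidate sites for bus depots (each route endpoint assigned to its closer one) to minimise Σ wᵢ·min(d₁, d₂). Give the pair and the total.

Evaluate every pair (each demand assigned to the nearer of the two):
  {α, γ}: total = 362
  {α, β}: total = 416
  {β, γ}: total = 542
Best pair: {α, γ} with total 362.

{α, γ}, total 362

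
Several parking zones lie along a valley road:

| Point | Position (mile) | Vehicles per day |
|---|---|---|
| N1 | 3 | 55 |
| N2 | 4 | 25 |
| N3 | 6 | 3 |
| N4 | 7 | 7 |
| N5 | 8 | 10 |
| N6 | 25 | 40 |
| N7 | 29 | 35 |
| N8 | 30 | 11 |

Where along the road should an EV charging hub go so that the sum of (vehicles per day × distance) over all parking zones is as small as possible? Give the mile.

x = 8

For a sum of weighted absolute distances on a line, the optimum is the weighted median (not the mean). Total weight W = 186; half-weight = 93.
Sort by position and accumulate weight:
  mile 3 (N1, w=55) → cum 55
  mile 4 (N2, w=25) → cum 80
  mile 6 (N3, w=3) → cum 83
  mile 7 (N4, w=7) → cum 90
  mile 8 (N5, w=10) → cum 100  ≥ 93 → median here
  mile 25 (N6, w=40) → cum 140
  mile 29 (N7, w=35) → cum 175
  mile 30 (N8, w=11) → cum 186
Optimal location: mile 8.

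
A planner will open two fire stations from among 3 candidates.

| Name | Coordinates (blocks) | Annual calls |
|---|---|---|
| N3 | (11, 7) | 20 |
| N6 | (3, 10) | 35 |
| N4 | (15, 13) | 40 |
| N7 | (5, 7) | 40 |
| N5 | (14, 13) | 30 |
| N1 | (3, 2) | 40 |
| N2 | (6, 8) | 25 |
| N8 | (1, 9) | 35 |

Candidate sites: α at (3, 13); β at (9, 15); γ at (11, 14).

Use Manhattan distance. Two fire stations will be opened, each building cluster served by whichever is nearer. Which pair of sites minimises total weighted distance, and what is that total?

Evaluate every pair (each demand assigned to the nearer of the two):
  {α, γ}: total = 1735
  {α, β}: total = 2005
  {β, γ}: total = 2825
Best pair: {α, γ} with total 1735.

{α, γ}, total 1735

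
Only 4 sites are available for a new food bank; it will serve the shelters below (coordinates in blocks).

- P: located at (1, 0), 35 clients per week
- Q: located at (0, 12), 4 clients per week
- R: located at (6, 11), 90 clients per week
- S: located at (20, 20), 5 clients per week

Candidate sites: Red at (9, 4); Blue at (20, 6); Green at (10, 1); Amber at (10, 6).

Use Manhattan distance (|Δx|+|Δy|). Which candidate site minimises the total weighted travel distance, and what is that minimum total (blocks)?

Total weighted distance at each candidate:
  Red (9, 4): total = 1523
  Blue (20, 6): total = 2759
  Green (10, 1): total = 1839
  Amber (10, 6): total = 1519
Minimum is at Amber with total 1519 blocks.

Amber, total 1519 blocks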